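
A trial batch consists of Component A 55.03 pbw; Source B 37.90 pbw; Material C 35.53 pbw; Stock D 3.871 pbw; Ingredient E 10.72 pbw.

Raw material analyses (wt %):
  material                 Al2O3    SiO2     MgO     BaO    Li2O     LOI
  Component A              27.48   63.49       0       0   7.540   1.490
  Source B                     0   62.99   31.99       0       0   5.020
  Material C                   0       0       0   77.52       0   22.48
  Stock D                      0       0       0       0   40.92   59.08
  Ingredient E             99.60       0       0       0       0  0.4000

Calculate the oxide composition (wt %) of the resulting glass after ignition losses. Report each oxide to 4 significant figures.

Rounding to four significant figures applies to every mid-chain value as printed — each numeric step holds exact precision through the solve; every reported result undergoes a single rounding; derived quantities (yield, five oxide percentages, totals, net glass mass, ignition loss) are computed at exact precision starting from the weights at 130.0 pbw of glass precisely as stated by the problem or answer text.
Oxide masses out of the charge:
  Al2O3: 55.03·0.2748 + 10.72·0.9960 = 25.80 pbw
  SiO2: 55.03·0.6349 + 37.90·0.6299 = 58.81 pbw
  MgO: 37.90·0.3199 = 12.12 pbw
  BaO: 35.53·0.7752 = 27.54 pbw
  Li2O: 55.03·0.07540 + 3.871·0.4092 = 5.733 pbw
LOI: 55.03·0.01490 + 37.90·0.05020 + 35.53·0.2248 + 3.871·0.5908 + 10.72·0.004000 = 13.04 pbw
Resulting glass, batch − LOI: 143.1 − 13.04 = 130.0 pbw (matching Σ of the oxides)
percent share: oxide ÷ glass, ×100

Glass mass = 130.0 pbw (batch 143.1 − LOI 13.04).
Composition: Al2O3 19.84%, SiO2 45.24%, MgO 9.325%, BaO 21.18%, Li2O 4.410%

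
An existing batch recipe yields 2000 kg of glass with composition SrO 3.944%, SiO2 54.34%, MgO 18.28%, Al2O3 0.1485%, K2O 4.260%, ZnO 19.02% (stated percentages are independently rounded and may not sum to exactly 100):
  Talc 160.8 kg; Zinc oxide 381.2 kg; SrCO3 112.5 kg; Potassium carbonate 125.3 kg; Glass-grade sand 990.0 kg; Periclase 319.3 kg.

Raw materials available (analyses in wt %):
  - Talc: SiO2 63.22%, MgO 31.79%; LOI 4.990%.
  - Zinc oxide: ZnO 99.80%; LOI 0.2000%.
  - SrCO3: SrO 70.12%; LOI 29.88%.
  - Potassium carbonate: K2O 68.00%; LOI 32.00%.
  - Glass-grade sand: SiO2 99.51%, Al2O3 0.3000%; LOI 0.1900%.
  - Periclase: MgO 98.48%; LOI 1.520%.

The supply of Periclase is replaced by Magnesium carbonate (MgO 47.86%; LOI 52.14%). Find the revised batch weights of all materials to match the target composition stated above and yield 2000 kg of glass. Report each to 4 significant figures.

Each numeric step carries exact precision from first step to last; intermediates appear, rounded to four significant figures, when written out. Every reported figure undergoes a single rounding — derived quantities are recomputed in full precision (six oxide percentages, ignition loss, glass mass, yield, totals) starting from the weights for 2000 kg of glass as quoted within problem or answer.
Target oxide masses per 2000 kg glass:
  SrO: 3.944% × 2000 = 78.88 kg
  SiO2: 54.34% × 2000 = 1087 kg
  MgO: 18.28% × 2000 = 365.6 kg
  Al2O3: 0.1485% × 2000 = 2.970 kg
  K2O: 4.260% × 2000 = 85.20 kg
  ZnO: 19.02% × 2000 = 380.4 kg
Sums-versus-targets review per the reported batch figures, on the stated basis (summed amounts equal target values modulo rounding of the values):
  SrO: 112.5·0.7012 = 78.89 kg (target 78.88 kg)
  SiO2: 160.8·0.6322 + 990.0·0.9951 = 1087 kg (target 1087 kg)
  MgO: 160.8·0.3179 + 657.1·0.4786 = 365.6 kg (target 365.6 kg)
  Al2O3: 990.0·0.003000 = 2.970 kg (target 2.970 kg)
  K2O: 125.3·0.6800 = 85.20 kg (target 85.20 kg)
  ZnO: 381.2·0.9980 = 380.4 kg (target 380.4 kg)
Glass mass check: whole batch net of LOI = 2000 kg (oxide target masses add up to 2000 kg; the stated basis being 2000 kg — any gap is answer rounding).
Batch grand total — Σ batch = 2427 kg; LOI removed, Σ of batch·LOI: 427.0 kg; yield: glass divided by total = 82.41%.

Revised batch per 2000 kg glass:
  Talc: 160.8 kg
  Zinc oxide: 381.2 kg
  SrCO3: 112.5 kg
  Potassium carbonate: 125.3 kg
  Glass-grade sand: 990.0 kg
  Magnesium carbonate: 657.1 kg
Total batch = 2427 kg; LOI loss = 427.0 kg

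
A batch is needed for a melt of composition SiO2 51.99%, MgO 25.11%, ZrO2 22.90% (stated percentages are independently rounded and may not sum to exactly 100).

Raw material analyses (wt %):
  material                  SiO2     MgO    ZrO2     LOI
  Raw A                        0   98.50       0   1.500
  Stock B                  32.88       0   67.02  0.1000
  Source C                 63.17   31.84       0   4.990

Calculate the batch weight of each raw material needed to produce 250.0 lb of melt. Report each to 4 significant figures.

Exact precision is kept from first step to last; the intermediate values appear, rounded to four significant figures, across the worked steps; each reported figure is rounded only once — derived quantities are carried in full float precision (yield, net glass mass, the totals, the three compositions, ignition loss) from the batch weights for 250.0 lb of glass, exactly as shown in the problem or answer text.
Target masses of each oxide per 250.0 lb melt:
  SiO2: 51.99% × 250.0 = 130.0 lb
  MgO: 25.11% × 250.0 = 62.78 lb
  ZrO2: 22.90% × 250.0 = 57.25 lb
Verifying the oxide balance from the weights as reported, relative to the basis at hand (each sum matches its target mass given rounding of the digits):
  SiO2: 85.42·0.3288 + 161.3·0.6317 = 130.0 lb (target 130.0 lb)
  MgO: 11.59·0.9850 + 161.3·0.3184 = 62.77 lb (target 62.78 lb)
  ZrO2: 85.42·0.6702 = 57.25 lb (target 57.25 lb)
Glass-mass closure: batch Σ − ignition loss = 250.0 lb (oxide target masses add up to 250.0 lb; the stated basis being 250.0 lb — a pure rounding effect).
Whole-batch sum: Σ batch = 258.3 lb; the LOI term Σ batch·LOI equals 8.308 lb; yield = glass ÷ total batch = 96.78%.

Batch per 250.0 lb melt:
  Raw A: 11.59 lb
  Stock B: 85.42 lb
  Source C: 161.3 lb
Total batch = 258.3 lb; LOI loss = 8.308 lb; yield = 96.78%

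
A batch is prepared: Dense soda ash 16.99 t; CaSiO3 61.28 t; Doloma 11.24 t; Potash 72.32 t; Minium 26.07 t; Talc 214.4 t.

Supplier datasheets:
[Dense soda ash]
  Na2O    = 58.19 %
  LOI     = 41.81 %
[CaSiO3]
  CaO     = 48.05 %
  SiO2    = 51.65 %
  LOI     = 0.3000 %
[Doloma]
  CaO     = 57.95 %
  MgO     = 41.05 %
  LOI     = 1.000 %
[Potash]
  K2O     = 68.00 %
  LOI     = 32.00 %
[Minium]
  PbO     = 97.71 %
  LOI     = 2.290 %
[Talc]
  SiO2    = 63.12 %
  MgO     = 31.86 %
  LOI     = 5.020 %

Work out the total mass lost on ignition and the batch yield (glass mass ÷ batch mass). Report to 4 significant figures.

LOI loss = 41.90 t; glass = 360.4 t; yield = 89.58%

Values along the way are shown (rounded to 4 significant figures) on the page; all arithmetic runs at exact precision through every step; a single rounding produces each reported value; all derived quantities are re-derived in full precision (ignition loss, glass mass, yield, the six compositions, the totals) using the weight values on 360.4 t of glass, as given in question or answer.
Ignition loss by material:
  Dense soda ash: 16.99 × 0.4181 = 7.104 t
  CaSiO3: 61.28 × 0.003000 = 0.1838 t
  Doloma: 11.24 × 0.01000 = 0.1124 t
  Potash: 72.32 × 0.3200 = 23.14 t
  Minium: 26.07 × 0.02290 = 0.5970 t
  Talc: 214.4 × 0.05020 = 10.76 t
Total LOI = 41.90 t
Glass = batch − LOI = 402.3 − 41.90 = 360.4 t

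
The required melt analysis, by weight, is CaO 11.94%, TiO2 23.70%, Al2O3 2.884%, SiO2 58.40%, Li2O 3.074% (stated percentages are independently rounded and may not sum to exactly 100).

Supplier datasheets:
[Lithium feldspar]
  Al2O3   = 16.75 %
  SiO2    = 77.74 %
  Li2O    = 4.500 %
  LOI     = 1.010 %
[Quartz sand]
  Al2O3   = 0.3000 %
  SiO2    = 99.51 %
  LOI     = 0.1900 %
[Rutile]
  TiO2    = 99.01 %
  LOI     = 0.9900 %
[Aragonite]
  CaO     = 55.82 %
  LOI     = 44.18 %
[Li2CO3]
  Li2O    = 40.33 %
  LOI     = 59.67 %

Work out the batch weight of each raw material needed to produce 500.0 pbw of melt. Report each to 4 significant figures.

Batch per 500.0 pbw melt:
  Lithium feldspar: 81.98 pbw
  Quartz sand: 229.4 pbw
  Rutile: 119.7 pbw
  Aragonite: 107.0 pbw
  Li2CO3: 28.96 pbw
Total batch = 567.0 pbw; LOI loss = 67.00 pbw; yield = 88.18%

Every computation runs at full float precision at all times. The intermediate values are shown, with 4-significant-figure rounding, in the printout. Every reported figure sees exactly one rounding; derived quantities, which include the totals, the yield, five oxide percentages, ignition loss, net glass mass, are computed at full float precision, exactly as printed in the problem or answer text, using the weight values for 500.0 pbw of glass.
The oxide mass targets at 500.0 pbw melt:
  CaO: 11.94% × 500.0 = 59.70 pbw
  TiO2: 23.70% × 500.0 = 118.5 pbw
  Al2O3: 2.884% × 500.0 = 14.42 pbw
  SiO2: 58.40% × 500.0 = 292.0 pbw
  Li2O: 3.074% × 500.0 = 15.37 pbw
A balance pass over the oxides, using the reported weights, relative to the basis at hand (each sum matches its target mass up to rounding of the answer):
  CaO: 107.0·0.5582 = 59.73 pbw (target 59.70 pbw)
  TiO2: 119.7·0.9901 = 118.5 pbw (target 118.5 pbw)
  Al2O3: 81.98·0.1675 + 229.4·0.003000 = 14.42 pbw (target 14.42 pbw)
  SiO2: 81.98·0.7774 + 229.4·0.9951 = 292.0 pbw (target 292.0 pbw)
  Li2O: 81.98·0.04500 + 28.96·0.4033 = 15.37 pbw (target 15.37 pbw)
Glass-mass sanity pass: batch Σ − ignition loss = 500.0 pbw (the Σ of target masses is 500.0 pbw; the stated basis being 500.0 pbw — a pure rounding effect).
Batch total: Σ batch = 567.0 pbw; the LOI term Σ batch·LOI equals 67.00 pbw; the yield ratio, glass ÷ batch: 88.18%.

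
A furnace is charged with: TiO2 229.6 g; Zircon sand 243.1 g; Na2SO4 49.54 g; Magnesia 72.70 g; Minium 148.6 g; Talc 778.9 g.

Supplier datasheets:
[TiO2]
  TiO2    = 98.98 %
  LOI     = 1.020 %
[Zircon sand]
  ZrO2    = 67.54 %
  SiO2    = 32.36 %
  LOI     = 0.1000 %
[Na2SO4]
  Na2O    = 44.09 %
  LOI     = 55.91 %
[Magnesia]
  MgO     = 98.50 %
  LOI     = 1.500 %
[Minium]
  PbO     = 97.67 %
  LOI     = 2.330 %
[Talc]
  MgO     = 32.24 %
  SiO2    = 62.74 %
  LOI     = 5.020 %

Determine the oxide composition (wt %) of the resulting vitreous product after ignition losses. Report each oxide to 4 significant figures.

Glass mass = 1449 g (batch 1522 − LOI 73.94).
Composition: TiO2 15.69%, MgO 22.28%, PbO 10.02%, ZrO2 11.34%, SiO2 39.17%, Na2O 1.508%

Mid-chain values are printed, with 4-significant-figure rounding, between the steps — the whole derivation maintains full precision end to end — each reported result receives exactly one rounding. The derived quantities, including net glass mass, ignition loss, the totals, the six compositions, the yield, are re-derived using the weight values on 1449 g of glass at full float precision, precisely as stated by either problem or answer.
Oxide masses out of the charge:
  TiO2: 229.6·0.9898 = 227.3 g
  MgO: 72.70·0.9850 + 778.9·0.3224 = 322.7 g
  PbO: 148.6·0.9767 = 145.1 g
  ZrO2: 243.1·0.6754 = 164.2 g
  SiO2: 243.1·0.3236 + 778.9·0.6274 = 567.3 g
  Na2O: 49.54·0.4409 = 21.84 g
LOI: 229.6·0.01020 + 243.1·0.001000 + 49.54·0.5591 + 72.70·0.01500 + 148.6·0.02330 + 778.9·0.05020 = 73.94 g
batch − LOI leaves glass = 1522 − 73.94 = 1449 g (= the summed oxide contributions)
oxide / glass × 100 gives the wt %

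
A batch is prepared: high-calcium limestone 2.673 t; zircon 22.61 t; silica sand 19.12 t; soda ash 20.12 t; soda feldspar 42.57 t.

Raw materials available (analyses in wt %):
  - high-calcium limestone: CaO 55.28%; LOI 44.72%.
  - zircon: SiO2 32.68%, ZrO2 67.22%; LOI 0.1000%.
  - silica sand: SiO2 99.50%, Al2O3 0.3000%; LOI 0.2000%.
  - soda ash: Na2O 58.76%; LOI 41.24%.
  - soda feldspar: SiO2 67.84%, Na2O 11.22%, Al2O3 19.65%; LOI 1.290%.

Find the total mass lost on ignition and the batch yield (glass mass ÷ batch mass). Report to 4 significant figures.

LOI loss = 10.10 t; glass = 96.99 t; yield = 90.57%

The intermediate values appear (rounded to 4 significant digits) across the worked steps — all internal work holds full precision at every stage; every reported result is rounded a single time. The derived quantities (glass mass, yield, LOI, five oxide percentages, the totals) are carried from the batch weights per 96.99 t of glass in full float precision, as they appear in the problem or answer text.
Loss on ignition, line by line:
  high-calcium limestone: 2.673 × 0.4472 = 1.195 t
  zircon: 22.61 × 0.001000 = 0.02261 t
  silica sand: 19.12 × 0.002000 = 0.03824 t
  soda ash: 20.12 × 0.4124 = 8.297 t
  soda feldspar: 42.57 × 0.01290 = 0.5492 t
Total LOI = 10.10 t
Glass = batch − LOI = 107.1 − 10.10 = 96.99 t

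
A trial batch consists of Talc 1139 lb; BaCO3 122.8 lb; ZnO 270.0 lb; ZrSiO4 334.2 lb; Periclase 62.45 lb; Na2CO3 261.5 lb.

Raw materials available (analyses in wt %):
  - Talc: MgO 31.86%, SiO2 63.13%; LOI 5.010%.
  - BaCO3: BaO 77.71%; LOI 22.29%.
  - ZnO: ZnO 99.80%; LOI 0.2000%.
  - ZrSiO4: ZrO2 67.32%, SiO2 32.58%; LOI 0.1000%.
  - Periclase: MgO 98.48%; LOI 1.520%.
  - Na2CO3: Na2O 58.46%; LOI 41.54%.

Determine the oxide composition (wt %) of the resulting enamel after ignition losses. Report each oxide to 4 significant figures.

Each numeric step carries full precision through every step. Mid-chain values are printed rounded off to 4 significant digits at each printed step — each reported figure is rounded a single time — derived quantities (the totals, yield, ignition loss, glass mass, the six compositions) are rebuilt starting from the weights per 1995 lb of glass at full float precision, as set out in the problem or answer text.
Oxide masses out of the charge:
  BaO: 122.8·0.7771 = 95.43 lb
  MgO: 1139·0.3186 + 62.45·0.9848 = 424.4 lb
  ZnO: 270.0·0.9980 = 269.5 lb
  Na2O: 261.5·0.5846 = 152.9 lb
  ZrO2: 334.2·0.6732 = 225.0 lb
  SiO2: 1139·0.6313 + 334.2·0.3258 = 827.9 lb
LOI: 1139·0.05010 + 122.8·0.2229 + 270.0·0.002000 + 334.2·0.001000 + 62.45·0.01520 + 261.5·0.4154 = 194.9 lb
Net of LOI, the glass mass = 2190 − 194.9 = 1995 lb (matching Σ of the oxides)
wt %: oxide over glass, times 100

Glass mass = 1995 lb (batch 2190 − LOI 194.9).
Composition: BaO 4.783%, MgO 21.27%, ZnO 13.51%, Na2O 7.663%, ZrO2 11.28%, SiO2 41.50%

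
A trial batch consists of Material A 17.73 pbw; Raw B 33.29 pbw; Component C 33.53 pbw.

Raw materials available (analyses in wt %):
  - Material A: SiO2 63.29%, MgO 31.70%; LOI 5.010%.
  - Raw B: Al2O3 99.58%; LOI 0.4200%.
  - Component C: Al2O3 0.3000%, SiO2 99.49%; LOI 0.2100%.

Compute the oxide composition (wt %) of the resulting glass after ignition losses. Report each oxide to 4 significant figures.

All arithmetic keeps full precision at each step; mid-chain values are displayed with 4-significant-figure rounding within the worked lines — every reported value includes exactly one rounding — derived quantities are recomputed starting from the weights per 83.45 pbw of glass in exact precision (LOI, the three compositions, totals, the yield, glass mass), as they appear in problem or answer.
Per-oxide mass from batch:
  Al2O3: 33.29·0.9958 + 33.53·0.003000 = 33.25 pbw
  SiO2: 17.73·0.6329 + 33.53·0.9949 = 44.58 pbw
  MgO: 17.73·0.3170 = 5.620 pbw
LOI: 17.73·0.05010 + 33.29·0.004200 + 33.53·0.002100 = 1.099 pbw
Resulting glass, batch − LOI: 84.55 − 1.099 = 83.45 pbw (matching Σ of the oxides)
each wt % is 100 × oxide ÷ glass

Glass mass = 83.45 pbw (batch 84.55 − LOI 1.099).
Composition: Al2O3 39.84%, SiO2 53.42%, MgO 6.735%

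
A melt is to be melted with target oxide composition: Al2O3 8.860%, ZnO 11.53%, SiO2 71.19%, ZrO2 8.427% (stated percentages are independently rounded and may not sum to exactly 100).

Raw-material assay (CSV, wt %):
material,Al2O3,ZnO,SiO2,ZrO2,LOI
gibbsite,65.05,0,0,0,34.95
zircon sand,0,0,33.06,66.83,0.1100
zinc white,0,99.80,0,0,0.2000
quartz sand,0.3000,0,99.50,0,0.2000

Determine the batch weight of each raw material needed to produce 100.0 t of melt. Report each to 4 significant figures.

Batch per 100.0 t melt:
  gibbsite: 13.31 t
  zircon sand: 12.61 t
  zinc white: 11.55 t
  quartz sand: 67.36 t
Total batch = 104.8 t; LOI loss = 4.824 t; yield = 95.40%

All arithmetic maintains full precision from first step to last; the intermediate values are printed rounded to four significant figures — each reported result takes just one rounding — the derived quantities (glass mass, the totals, four oxide percentages, yield, LOI) are re-derived from the batch weights per 100.0 t of glass in exact precision as given in either problem or answer.
Per-oxide target masses for 100.0 t melt:
  Al2O3: 8.860% × 100.0 = 8.860 t
  ZnO: 11.53% × 100.0 = 11.53 t
  SiO2: 71.19% × 100.0 = 71.19 t
  ZrO2: 8.427% × 100.0 = 8.427 t
A balance pass over the oxides, working from each reported weight, on the stated basis (each sum matches its target mass exact up to rounding of places):
  Al2O3: 13.31·0.6505 + 67.36·0.003000 = 8.860 t (target 8.860 t)
  ZnO: 11.55·0.9980 = 11.53 t (target 11.53 t)
  SiO2: 12.61·0.3306 + 67.36·0.9950 = 71.19 t (target 71.19 t)
  ZrO2: 12.61·0.6683 = 8.427 t (target 8.427 t)
Auditing the glass mass value: total charge less LOI = 100.0 t (summing oxide targets gives 100.0 t; stated basis 100.0 t — a pure rounding effect).
Total batch = Σ batch = 104.8 t; LOI loss = Σ batch·LOI = 4.824 t; the yield ratio, glass ÷ batch: 95.40%.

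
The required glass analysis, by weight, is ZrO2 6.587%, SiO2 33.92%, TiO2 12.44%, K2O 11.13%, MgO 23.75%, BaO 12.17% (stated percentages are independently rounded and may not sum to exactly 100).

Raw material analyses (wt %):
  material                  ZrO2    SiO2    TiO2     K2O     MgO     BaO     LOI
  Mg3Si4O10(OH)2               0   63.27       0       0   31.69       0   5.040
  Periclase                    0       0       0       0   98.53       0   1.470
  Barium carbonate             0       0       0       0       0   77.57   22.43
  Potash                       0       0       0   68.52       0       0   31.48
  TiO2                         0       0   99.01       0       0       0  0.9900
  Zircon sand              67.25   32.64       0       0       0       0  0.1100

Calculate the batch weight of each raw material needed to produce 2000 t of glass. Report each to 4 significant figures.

Batch per 2000 t glass:
  Mg3Si4O10(OH)2: 971.2 t
  Periclase: 169.7 t
  Barium carbonate: 313.8 t
  Potash: 324.9 t
  TiO2: 251.3 t
  Zircon sand: 195.9 t
Total batch = 2227 t; LOI loss = 226.8 t; yield = 89.81%

Mid-chain values are shown, with 4-significant-figure rounding, in the working. The whole derivation keeps exact precision in all steps — each reported result is rounded exactly once — derived quantities (yield, the six compositions, glass mass, totals, LOI) are recomputed in exact precision from the batch weights per 2000 t of glass, as written in either problem or answer.
Per-oxide target masses for 2000 t glass:
  ZrO2: 6.587% × 2000 = 131.7 t
  SiO2: 33.92% × 2000 = 678.4 t
  TiO2: 12.44% × 2000 = 248.8 t
  K2O: 11.13% × 2000 = 222.6 t
  MgO: 23.75% × 2000 = 475.0 t
  BaO: 12.17% × 2000 = 243.4 t
Verifying the oxide balance from the weights as reported, per the basis as stated (target by target, the sums agree up to rounding of the answer):
  ZrO2: 195.9·0.6725 = 131.7 t (target 131.7 t)
  SiO2: 971.2·0.6327 + 195.9·0.3264 = 678.4 t (target 678.4 t)
  TiO2: 251.3·0.9901 = 248.8 t (target 248.8 t)
  K2O: 324.9·0.6852 = 222.6 t (target 222.6 t)
  MgO: 971.2·0.3169 + 169.7·0.9853 = 475.0 t (target 475.0 t)
  BaO: 313.8·0.7757 = 243.4 t (target 243.4 t)
Glass mass check: batch Σ − ignition loss = 2000 t (per-oxide target masses sum to 2000 t; stated basis 2000 t — rounding explains the deltas).
Adding the batch up: Σ batch = 2227 t; the LOI term Σ batch·LOI equals 226.8 t; yield = glass ÷ total batch = 89.81%.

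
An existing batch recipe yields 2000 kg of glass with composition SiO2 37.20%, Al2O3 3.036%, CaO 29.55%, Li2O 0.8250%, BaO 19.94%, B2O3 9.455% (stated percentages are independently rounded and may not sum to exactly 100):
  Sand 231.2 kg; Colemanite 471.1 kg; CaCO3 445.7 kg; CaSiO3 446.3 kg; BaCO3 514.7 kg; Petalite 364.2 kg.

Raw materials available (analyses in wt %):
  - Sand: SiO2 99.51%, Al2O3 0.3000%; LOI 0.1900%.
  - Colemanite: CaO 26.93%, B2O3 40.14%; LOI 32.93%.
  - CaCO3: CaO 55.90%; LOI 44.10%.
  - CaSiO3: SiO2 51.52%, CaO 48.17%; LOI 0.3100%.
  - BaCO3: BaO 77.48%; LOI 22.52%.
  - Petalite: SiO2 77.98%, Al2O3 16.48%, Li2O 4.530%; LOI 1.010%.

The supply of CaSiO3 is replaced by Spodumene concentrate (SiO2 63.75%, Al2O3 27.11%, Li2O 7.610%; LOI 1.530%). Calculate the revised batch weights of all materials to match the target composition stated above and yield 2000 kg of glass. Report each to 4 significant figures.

The working math runs at exact precision through the solve; values along the way are shown rounded off to 4 significant figures across the worked steps — every reported value sees exactly one rounding — derived quantities, which include net glass mass, the yield, ignition loss, the totals, the six compositions, are computed in full float precision, as written in problem or answer, from the batch weights for 2000 kg of glass.
Oxide-by-oxide targets in 2000 kg glass:
  SiO2: 37.20% × 2000 = 744.0 kg
  Al2O3: 3.036% × 2000 = 60.72 kg
  CaO: 29.55% × 2000 = 591.0 kg
  Li2O: 0.8250% × 2000 = 16.50 kg
  BaO: 19.94% × 2000 = 398.8 kg
  B2O3: 9.455% × 2000 = 189.1 kg
Verifying the oxide balance per the reported batch figures, versus the basis set out (summed amounts equal target values net of answer rounding effects):
  SiO2: 588.1·0.9951 + 186.2·0.6375 + 51.37·0.7798 = 744.0 kg (target 744.0 kg)
  Al2O3: 588.1·0.003000 + 186.2·0.2711 + 51.37·0.1648 = 60.71 kg (target 60.72 kg)
  CaO: 471.1·0.2693 + 830.3·0.5590 = 591.0 kg (target 591.0 kg)
  Li2O: 186.2·0.07610 + 51.37·0.04530 = 16.50 kg (target 16.50 kg)
  BaO: 514.7·0.7748 = 398.8 kg (target 398.8 kg)
  B2O3: 471.1·0.4014 = 189.1 kg (target 189.1 kg)
Glass-mass bookkeeping: net batch after ignition = 2000 kg (summing oxide targets gives 2000 kg; stated basis 2000 kg — deltas are rounding alone).
Summing the batch: Σ batch = 2642 kg; loss to ignition Σ batch·LOI = 641.7 kg; glass ÷ batch gives a yield of 75.71%.

Revised batch per 2000 kg glass:
  Sand: 588.1 kg
  Colemanite: 471.1 kg
  CaCO3: 830.3 kg
  Spodumene concentrate: 186.2 kg
  BaCO3: 514.7 kg
  Petalite: 51.37 kg
Total batch = 2642 kg; LOI loss = 641.7 kg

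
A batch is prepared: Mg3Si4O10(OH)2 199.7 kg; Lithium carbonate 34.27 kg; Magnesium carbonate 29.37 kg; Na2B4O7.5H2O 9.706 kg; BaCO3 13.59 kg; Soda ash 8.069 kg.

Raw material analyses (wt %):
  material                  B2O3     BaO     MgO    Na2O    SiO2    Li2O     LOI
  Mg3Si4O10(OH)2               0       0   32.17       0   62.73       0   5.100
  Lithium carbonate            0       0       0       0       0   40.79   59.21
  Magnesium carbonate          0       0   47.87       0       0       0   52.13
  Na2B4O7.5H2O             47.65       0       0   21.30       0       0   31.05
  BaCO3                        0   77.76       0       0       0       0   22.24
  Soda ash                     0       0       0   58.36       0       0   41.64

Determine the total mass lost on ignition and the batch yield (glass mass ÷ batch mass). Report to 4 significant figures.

Working values are displayed with 4-significant-digit rounding in the printout. All internal work carries full precision all the way through; each reported number is rounded once only — the derived quantities, which include the six compositions, the totals, ignition loss, the yield, net glass mass, are carried in full float precision, precisely as stated by the problem or answer text, using the weight values per 239.5 kg of glass.
Material-by-material LOI:
  Mg3Si4O10(OH)2: 199.7 × 0.05100 = 10.18 kg
  Lithium carbonate: 34.27 × 0.5921 = 20.29 kg
  Magnesium carbonate: 29.37 × 0.5213 = 15.31 kg
  Na2B4O7.5H2O: 9.706 × 0.3105 = 3.014 kg
  BaCO3: 13.59 × 0.2224 = 3.022 kg
  Soda ash: 8.069 × 0.4164 = 3.360 kg
Total LOI = 55.18 kg
Glass = batch − LOI = 294.7 − 55.18 = 239.5 kg

LOI loss = 55.18 kg; glass = 239.5 kg; yield = 81.28%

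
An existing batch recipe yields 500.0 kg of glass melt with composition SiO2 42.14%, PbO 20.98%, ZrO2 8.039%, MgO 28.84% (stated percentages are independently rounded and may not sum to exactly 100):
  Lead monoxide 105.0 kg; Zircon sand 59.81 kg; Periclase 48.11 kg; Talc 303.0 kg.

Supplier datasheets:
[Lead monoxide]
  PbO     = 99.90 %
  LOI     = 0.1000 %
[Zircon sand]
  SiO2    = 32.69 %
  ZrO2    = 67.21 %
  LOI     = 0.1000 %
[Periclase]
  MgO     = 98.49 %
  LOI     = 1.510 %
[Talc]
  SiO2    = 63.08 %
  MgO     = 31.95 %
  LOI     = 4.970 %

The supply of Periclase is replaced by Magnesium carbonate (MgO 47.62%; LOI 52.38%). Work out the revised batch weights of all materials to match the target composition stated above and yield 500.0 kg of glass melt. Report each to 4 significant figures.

Revised batch per 500.0 kg glass melt:
  Lead monoxide: 105.0 kg
  Zircon sand: 59.81 kg
  Magnesium carbonate: 99.50 kg
  Talc: 303.0 kg
Total batch = 567.3 kg; LOI loss = 67.34 kg

Every computation holds full float precision at all times — mid-chain values appear rounded to 4 significant digits across the worked steps; every reported value is rounded a single time. The derived quantities (net glass mass, the four compositions, totals, ignition loss, yield) are computed starting from the weights per 500.0 kg of glass at exact precision, exactly as printed in the problem or the answer.
Target masses of each oxide per 500.0 kg glass melt:
  SiO2: 42.14% × 500.0 = 210.7 kg
  PbO: 20.98% × 500.0 = 104.9 kg
  ZrO2: 8.039% × 500.0 = 40.20 kg
  MgO: 28.84% × 500.0 = 144.2 kg
Verifying the oxide balance on the weights just shown, relative to the basis at hand (oxide sums agree with the targets once rounding is allowed for):
  SiO2: 59.81·0.3269 + 303.0·0.6308 = 210.7 kg (target 210.7 kg)
  PbO: 105.0·0.9990 = 104.9 kg (target 104.9 kg)
  ZrO2: 59.81·0.6721 = 40.20 kg (target 40.20 kg)
  MgO: 99.50·0.4762 + 303.0·0.3195 = 144.2 kg (target 144.2 kg)
Glass-mass sanity pass: batch total minus LOI = 500.0 kg (oxide target masses add up to 500.0 kg; against the stated basis, 500.0 kg — differing by rounding only).
Summing the batch: Σ batch = 567.3 kg; LOI loss = Σ batch·LOI = 67.34 kg; the yield ratio, glass ÷ batch: 88.13%.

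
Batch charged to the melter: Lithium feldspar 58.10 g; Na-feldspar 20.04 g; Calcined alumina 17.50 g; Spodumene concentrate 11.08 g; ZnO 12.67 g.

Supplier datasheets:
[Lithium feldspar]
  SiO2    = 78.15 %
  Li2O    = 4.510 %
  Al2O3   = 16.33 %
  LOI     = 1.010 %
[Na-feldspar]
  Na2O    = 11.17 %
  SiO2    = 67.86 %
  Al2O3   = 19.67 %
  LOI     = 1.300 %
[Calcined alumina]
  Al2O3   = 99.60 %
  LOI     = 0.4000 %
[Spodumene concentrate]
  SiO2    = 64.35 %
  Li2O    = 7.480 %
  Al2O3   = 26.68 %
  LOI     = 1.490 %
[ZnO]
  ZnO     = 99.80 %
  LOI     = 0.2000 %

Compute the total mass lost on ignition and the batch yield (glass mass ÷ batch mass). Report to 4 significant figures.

LOI loss = 1.108 g; glass = 118.3 g; yield = 99.07%

Working values are displayed rounded to four significant digits in the printout; the working math carries full precision throughout — a single rounding produces each reported number. The derived quantities are recomputed using the weight values on 118.3 g of glass in exact precision (ignition loss, totals, five oxide percentages, net glass mass, the yield), as written in the question or the answer.
Material-by-material LOI:
  Lithium feldspar: 58.10 × 0.01010 = 0.5868 g
  Na-feldspar: 20.04 × 0.01300 = 0.2605 g
  Calcined alumina: 17.50 × 0.004000 = 0.07000 g
  Spodumene concentrate: 11.08 × 0.01490 = 0.1651 g
  ZnO: 12.67 × 0.002000 = 0.02534 g
Total LOI = 1.108 g
Glass = batch − LOI = 119.4 − 1.108 = 118.3 g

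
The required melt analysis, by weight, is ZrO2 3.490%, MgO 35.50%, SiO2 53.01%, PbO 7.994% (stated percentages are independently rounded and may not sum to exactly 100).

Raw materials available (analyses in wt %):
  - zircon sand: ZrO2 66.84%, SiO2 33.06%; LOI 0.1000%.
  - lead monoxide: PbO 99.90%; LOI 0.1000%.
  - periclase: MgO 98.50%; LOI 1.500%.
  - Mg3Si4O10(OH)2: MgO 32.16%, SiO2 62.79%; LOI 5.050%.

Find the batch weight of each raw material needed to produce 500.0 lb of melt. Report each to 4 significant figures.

Working values are printed (rounded to four significant digits) in the printout — all internal work carries exact precision end to end. Each reported figure takes just one rounding. All derived quantities are rebuilt from the weighed amounts on 500.0 lb of glass in full precision (totals, LOI, four oxide percentages, the yield, glass mass), as set out in question or answer.
Target masses of each oxide per 500.0 lb melt:
  ZrO2: 3.490% × 500.0 = 17.45 lb
  MgO: 35.50% × 500.0 = 177.5 lb
  SiO2: 53.01% × 500.0 = 265.0 lb
  PbO: 7.994% × 500.0 = 39.97 lb
Per-oxide balance check using the reported weights, for the quoted basis mass (every target is met by its sum up to rounding of the answer):
  ZrO2: 26.11·0.6684 = 17.45 lb (target 17.45 lb)
  MgO: 46.87·0.9850 + 408.4·0.3216 = 177.5 lb (target 177.5 lb)
  SiO2: 26.11·0.3306 + 408.4·0.6279 = 265.1 lb (target 265.0 lb)
  PbO: 40.01·0.9990 = 39.97 lb (target 39.97 lb)
Mass balance on the glass: batch Σ − ignition loss = 500.0 lb (the targets, summed, come to 500.0 lb; basis as stated: 500.0 lb — gaps are rounding artifacts).
Whole-batch sum: Σ batch = 521.4 lb; loss to ignition Σ batch·LOI = 21.39 lb; as yield: glass ÷ batch → 95.90%.

Batch per 500.0 lb melt:
  zircon sand: 26.11 lb
  lead monoxide: 40.01 lb
  periclase: 46.87 lb
  Mg3Si4O10(OH)2: 408.4 lb
Total batch = 521.4 lb; LOI loss = 21.39 lb; yield = 95.90%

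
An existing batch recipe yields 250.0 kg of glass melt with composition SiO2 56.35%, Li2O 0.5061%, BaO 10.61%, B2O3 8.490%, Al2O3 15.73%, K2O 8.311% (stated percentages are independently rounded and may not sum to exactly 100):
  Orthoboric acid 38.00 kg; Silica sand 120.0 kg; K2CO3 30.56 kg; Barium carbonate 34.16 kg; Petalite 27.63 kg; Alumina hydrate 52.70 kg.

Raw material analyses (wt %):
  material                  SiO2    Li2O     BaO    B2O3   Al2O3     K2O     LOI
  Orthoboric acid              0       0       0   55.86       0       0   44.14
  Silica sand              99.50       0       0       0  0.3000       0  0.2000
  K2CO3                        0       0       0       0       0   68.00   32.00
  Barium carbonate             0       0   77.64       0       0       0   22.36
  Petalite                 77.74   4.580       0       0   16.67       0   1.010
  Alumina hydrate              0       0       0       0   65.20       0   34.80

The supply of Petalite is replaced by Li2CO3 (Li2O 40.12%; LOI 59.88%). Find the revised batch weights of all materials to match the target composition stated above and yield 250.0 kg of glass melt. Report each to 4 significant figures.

In-progress results are printed rounded off to 4 significant figures within the worked lines. Every computation holds full float precision throughout — every reported number undergoes a single rounding — derived quantities are carried from the weighed amounts at 250.0 kg of glass at exact precision (the yield, glass mass, the six compositions, LOI, the totals) exactly as shown in either problem or answer.
Target oxide masses per 250.0 kg glass melt:
  SiO2: 56.35% × 250.0 = 140.9 kg
  Li2O: 0.5061% × 250.0 = 1.265 kg
  BaO: 10.61% × 250.0 = 26.52 kg
  B2O3: 8.490% × 250.0 = 21.22 kg
  Al2O3: 15.73% × 250.0 = 39.33 kg
  K2O: 8.311% × 250.0 = 20.78 kg
A balance pass over the oxides, with the batch weights as given, for the quoted basis mass (target by target, the sums agree within answer rounding):
  SiO2: 141.6·0.9950 = 140.9 kg (target 140.9 kg)
  Li2O: 3.154·0.4012 = 1.265 kg (target 1.265 kg)
  BaO: 34.16·0.7764 = 26.52 kg (target 26.52 kg)
  B2O3: 38.00·0.5586 = 21.23 kg (target 21.22 kg)
  Al2O3: 141.6·0.003000 + 59.66·0.6520 = 39.32 kg (target 39.33 kg)
  K2O: 30.56·0.6800 = 20.78 kg (target 20.78 kg)
Consistency of the glass mass: total charge less LOI = 250.0 kg (summing oxide targets gives 250.0 kg; the stated basis being 250.0 kg — deltas are rounding alone).
Total batch = Σ batch = 307.1 kg; LOI loss = Σ batch·LOI = 57.12 kg; yield: glass divided by total = 81.40%.

Revised batch per 250.0 kg glass melt:
  Orthoboric acid: 38.00 kg
  Silica sand: 141.6 kg
  K2CO3: 30.56 kg
  Barium carbonate: 34.16 kg
  Li2CO3: 3.154 kg
  Alumina hydrate: 59.66 kg
Total batch = 307.1 kg; LOI loss = 57.12 kg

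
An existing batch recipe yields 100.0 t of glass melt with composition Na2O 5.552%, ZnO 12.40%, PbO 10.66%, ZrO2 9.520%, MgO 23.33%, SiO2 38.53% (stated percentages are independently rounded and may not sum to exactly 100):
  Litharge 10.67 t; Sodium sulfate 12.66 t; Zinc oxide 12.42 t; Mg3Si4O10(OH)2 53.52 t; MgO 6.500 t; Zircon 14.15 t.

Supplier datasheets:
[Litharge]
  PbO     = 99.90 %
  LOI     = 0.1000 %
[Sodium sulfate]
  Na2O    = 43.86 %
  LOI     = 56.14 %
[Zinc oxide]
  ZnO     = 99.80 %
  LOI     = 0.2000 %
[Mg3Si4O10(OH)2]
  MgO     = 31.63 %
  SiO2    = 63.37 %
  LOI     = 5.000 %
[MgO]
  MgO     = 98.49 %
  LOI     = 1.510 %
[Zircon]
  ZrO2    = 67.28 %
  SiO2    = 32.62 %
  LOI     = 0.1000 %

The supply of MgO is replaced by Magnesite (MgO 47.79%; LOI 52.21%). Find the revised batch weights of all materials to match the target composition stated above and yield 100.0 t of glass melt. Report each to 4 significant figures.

Revised batch per 100.0 t glass melt:
  Litharge: 10.67 t
  Sodium sulfate: 12.66 t
  Zinc oxide: 12.42 t
  Mg3Si4O10(OH)2: 53.52 t
  Magnesite: 13.40 t
  Zircon: 14.15 t
Total batch = 116.8 t; LOI loss = 16.83 t

All internal work carries full float precision through every step. Intermediates are printed, with 4-significant-figure rounding, on the page — every reported result includes exactly one rounding. All derived quantities are rebuilt at full float precision (the totals, LOI, glass mass, yield, six oxide percentages) starting from the weights per 100.0 t of glass as written in the problem or answer text.
Oxide-by-oxide targets in 100.0 t glass melt:
  Na2O: 5.552% × 100.0 = 5.552 t
  ZnO: 12.40% × 100.0 = 12.40 t
  PbO: 10.66% × 100.0 = 10.66 t
  ZrO2: 9.520% × 100.0 = 9.520 t
  MgO: 23.33% × 100.0 = 23.33 t
  SiO2: 38.53% × 100.0 = 38.53 t
Mass-balance tally per oxide applying the batch weights above, relative to the basis at hand (summed amounts equal target values modulo rounding of the values):
  Na2O: 12.66·0.4386 = 5.553 t (target 5.552 t)
  ZnO: 12.42·0.9980 = 12.40 t (target 12.40 t)
  PbO: 10.67·0.9990 = 10.66 t (target 10.66 t)
  ZrO2: 14.15·0.6728 = 9.520 t (target 9.520 t)
  MgO: 53.52·0.3163 + 13.40·0.4779 = 23.33 t (target 23.33 t)
  SiO2: 53.52·0.6337 + 14.15·0.3262 = 38.53 t (target 38.53 t)
Mass balance on the glass: total batch − LOI = 99.99 t (summing oxide targets gives 99.99 t; basis as stated: 100.0 t — a pure rounding effect).
Batch total: Σ batch = 116.8 t; ignition loss, Σ(batch × LOI) = 16.83 t; yield = glass ÷ total batch = 85.59%.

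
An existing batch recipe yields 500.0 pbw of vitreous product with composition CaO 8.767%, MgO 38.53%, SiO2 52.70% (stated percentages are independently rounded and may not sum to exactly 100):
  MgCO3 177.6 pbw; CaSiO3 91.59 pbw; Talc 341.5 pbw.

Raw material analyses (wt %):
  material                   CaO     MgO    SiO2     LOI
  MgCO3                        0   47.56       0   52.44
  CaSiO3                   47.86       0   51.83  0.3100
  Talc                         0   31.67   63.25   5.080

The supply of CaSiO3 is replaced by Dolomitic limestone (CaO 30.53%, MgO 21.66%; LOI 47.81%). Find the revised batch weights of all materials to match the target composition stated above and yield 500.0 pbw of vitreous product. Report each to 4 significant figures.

Revised batch per 500.0 pbw vitreous product:
  MgCO3: 62.26 pbw
  Dolomitic limestone: 143.6 pbw
  Talc: 416.6 pbw
Total batch = 622.5 pbw; LOI loss = 122.5 pbw

Values along the way are shown rounded off to 4 significant figures across the worked steps — the whole derivation maintains full precision through every step — a single rounding yields every reported value; all derived quantities, which include the totals, LOI, three oxide percentages, the yield, net glass mass, are computed at exact precision, as given in problem or answer, starting from the weights at 500.0 pbw of glass.
Target oxide masses per 500.0 pbw vitreous product:
  CaO: 8.767% × 500.0 = 43.84 pbw
  MgO: 38.53% × 500.0 = 192.6 pbw
  SiO2: 52.70% × 500.0 = 263.5 pbw
A balance pass over the oxides, per the reported batch figures, at the basis given (sum by sum, the targets are met modulo rounding of the values):
  CaO: 143.6·0.3053 = 43.84 pbw (target 43.84 pbw)
  MgO: 62.26·0.4756 + 143.6·0.2166 + 416.6·0.3167 = 192.7 pbw (target 192.6 pbw)
  SiO2: 416.6·0.6325 = 263.5 pbw (target 263.5 pbw)
Glass-mass closure: batch Σ − ignition loss = 500.0 pbw (per-oxide target masses sum to 500.0 pbw; the stated basis being 500.0 pbw — gaps are rounding artifacts).
Total batch = Σ batch = 622.5 pbw; the LOI term Σ batch·LOI equals 122.5 pbw; as yield: glass ÷ batch → 80.33%.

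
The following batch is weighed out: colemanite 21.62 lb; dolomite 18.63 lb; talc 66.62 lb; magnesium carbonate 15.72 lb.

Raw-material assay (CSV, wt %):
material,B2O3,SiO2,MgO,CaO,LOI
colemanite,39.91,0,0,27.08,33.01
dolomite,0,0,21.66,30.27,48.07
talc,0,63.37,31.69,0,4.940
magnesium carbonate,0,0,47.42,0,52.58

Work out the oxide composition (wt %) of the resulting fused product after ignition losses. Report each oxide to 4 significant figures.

Glass mass = 94.94 lb (batch 122.6 − LOI 27.65).
Composition: B2O3 9.088%, SiO2 44.47%, MgO 34.34%, CaO 12.11%

The whole derivation keeps full float precision in every operation. Working values appear rounded to 4 significant figures across the worked steps; a single rounding yields each reported result — all derived quantities, which include net glass mass, yield, LOI, four oxide percentages, the totals, are recomputed at exact precision, as quoted within the problem or answer text, from the weighed amounts per 94.94 lb of glass.
What the batch supplies per oxide:
  B2O3: 21.62·0.3991 = 8.629 lb
  SiO2: 66.62·0.6337 = 42.22 lb
  MgO: 18.63·0.2166 + 66.62·0.3169 + 15.72·0.4742 = 32.60 lb
  CaO: 21.62·0.2708 + 18.63·0.3027 = 11.49 lb
LOI: 21.62·0.3301 + 18.63·0.4807 + 66.62·0.04940 + 15.72·0.5258 = 27.65 lb
batch − LOI leaves glass = 122.6 − 27.65 = 94.94 lb (= Σ oxide masses)
wt %: oxide over glass, times 100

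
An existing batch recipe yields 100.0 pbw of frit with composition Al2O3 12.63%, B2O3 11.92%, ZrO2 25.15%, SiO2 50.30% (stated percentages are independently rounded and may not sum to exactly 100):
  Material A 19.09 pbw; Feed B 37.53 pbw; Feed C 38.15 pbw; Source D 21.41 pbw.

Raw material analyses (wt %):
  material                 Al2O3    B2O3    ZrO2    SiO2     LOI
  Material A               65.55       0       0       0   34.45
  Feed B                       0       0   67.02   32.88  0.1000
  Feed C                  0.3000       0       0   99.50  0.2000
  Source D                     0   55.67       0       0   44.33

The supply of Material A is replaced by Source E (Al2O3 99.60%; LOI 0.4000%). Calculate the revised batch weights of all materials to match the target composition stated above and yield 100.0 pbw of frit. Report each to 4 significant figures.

Revised batch per 100.0 pbw frit:
  Source E: 12.57 pbw
  Feed B: 37.53 pbw
  Feed C: 38.15 pbw
  Source D: 21.41 pbw
Total batch = 109.7 pbw; LOI loss = 9.655 pbw

Full precision is carried in every operation. Working values are displayed rounded off to 4 significant figures within the worked lines. Exactly one rounding goes into each reported result — the derived quantities are recomputed at exact precision (four oxide percentages, totals, yield, ignition loss, net glass mass) from the batch weights per 100.0 pbw of glass, as given in question or answer.
Oxide mass targets, per 100.0 pbw frit:
  Al2O3: 12.63% × 100.0 = 12.63 pbw
  B2O3: 11.92% × 100.0 = 11.92 pbw
  ZrO2: 25.15% × 100.0 = 25.15 pbw
  SiO2: 50.30% × 100.0 = 50.30 pbw
Mass-balance tally per oxide per the reported batch figures, under the basis named above (every target is met by its sum given rounding of the digits):
  Al2O3: 12.57·0.9960 + 38.15·0.003000 = 12.63 pbw (target 12.63 pbw)
  B2O3: 21.41·0.5567 = 11.92 pbw (target 11.92 pbw)
  ZrO2: 37.53·0.6702 = 25.15 pbw (target 25.15 pbw)
  SiO2: 37.53·0.3288 + 38.15·0.9950 = 50.30 pbw (target 50.30 pbw)
Mass balance on the glass: total charge less LOI = 100.0 pbw (summing oxide targets gives 100.0 pbw; stated basis 100.0 pbw — a pure rounding effect).
Whole-batch sum: Σ batch = 109.7 pbw; LOI removed, Σ of batch·LOI: 9.655 pbw; yield, glass over the total, = 91.20%.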